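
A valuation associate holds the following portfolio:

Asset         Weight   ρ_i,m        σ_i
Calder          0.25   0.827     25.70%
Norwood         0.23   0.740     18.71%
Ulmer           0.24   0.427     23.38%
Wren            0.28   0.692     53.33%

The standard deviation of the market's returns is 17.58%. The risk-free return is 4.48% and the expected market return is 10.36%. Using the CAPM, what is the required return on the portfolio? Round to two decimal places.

11.58%

β_Calder = 0.827 × 25.70% / 17.58% = 1.2090
β_Norwood = 0.740 × 18.71% / 17.58% = 0.7876
β_Ulmer = 0.427 × 23.38% / 17.58% = 0.5679
β_Wren = 0.692 × 53.33% / 17.58% = 2.0992
β_P = Σ w_i β_i = 0.25×1.2090 + 0.23×0.7876 + 0.24×0.5679 + 0.28×2.0992 = 1.2075
MRP = 10.36% − 4.48% = 5.88%
E(R_P) = R_f + β_P × MRP = 4.48% + 1.2075 × 5.88% = 11.58%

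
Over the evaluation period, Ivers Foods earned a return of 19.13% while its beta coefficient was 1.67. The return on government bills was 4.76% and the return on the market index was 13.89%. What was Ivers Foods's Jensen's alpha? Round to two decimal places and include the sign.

Market excess return = 13.89% − 4.76% = 9.13%
CAPM benchmark = R_f + β(R_m − R_f) = 4.76% + 1.67 × 9.13% = 20.0071%
α = actual − benchmark = 19.13% − 20.0071% = -0.88%

-0.88%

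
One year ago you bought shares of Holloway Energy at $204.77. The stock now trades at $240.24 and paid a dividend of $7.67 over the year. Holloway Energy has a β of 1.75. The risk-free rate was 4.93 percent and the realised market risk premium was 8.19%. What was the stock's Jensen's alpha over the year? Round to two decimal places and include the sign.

Realised HPR = (P1 + D1 − P0) / P0 = (240.24 + 7.67 − 204.77) / 204.77 = 43.14 / 204.77 = 21.0675%
CAPM required = R_f + β·MRP = 4.93% + 1.75 × 8.19% = 19.2625%
α = realised − required = 21.0675% − 19.2625% = +1.81%

+1.81%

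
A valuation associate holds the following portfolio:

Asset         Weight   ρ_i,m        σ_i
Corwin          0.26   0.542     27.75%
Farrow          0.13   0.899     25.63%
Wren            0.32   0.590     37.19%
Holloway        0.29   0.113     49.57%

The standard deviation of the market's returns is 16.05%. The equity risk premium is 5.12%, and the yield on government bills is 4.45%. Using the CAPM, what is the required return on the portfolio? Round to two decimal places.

9.41%

β_Corwin = 0.542 × 27.75% / 16.05% = 0.9371
β_Farrow = 0.899 × 25.63% / 16.05% = 1.4356
β_Wren = 0.590 × 37.19% / 16.05% = 1.3671
β_Holloway = 0.113 × 49.57% / 16.05% = 0.3490
β_P = Σ w_i β_i = 0.26×0.9371 + 0.13×1.4356 + 0.32×1.3671 + 0.29×0.3490 = 0.9690
E(R_P) = R_f + β_P × MRP = 4.45% + 0.9690 × 5.12% = 9.41%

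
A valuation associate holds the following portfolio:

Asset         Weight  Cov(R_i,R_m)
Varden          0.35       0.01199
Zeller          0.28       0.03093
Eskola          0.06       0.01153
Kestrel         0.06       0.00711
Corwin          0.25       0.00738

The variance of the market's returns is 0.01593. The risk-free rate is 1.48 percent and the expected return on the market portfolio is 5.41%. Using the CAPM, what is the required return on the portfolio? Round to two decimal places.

β_Varden = 0.01199 / 0.01593 = 0.7527
β_Zeller = 0.03093 / 0.01593 = 1.9416
β_Eskola = 0.01153 / 0.01593 = 0.7238
β_Kestrel = 0.00711 / 0.01593 = 0.4463
β_Corwin = 0.00738 / 0.01593 = 0.4633
β_P = Σ w_i β_i = 0.35×0.7527 + 0.28×1.9416 + 0.06×0.7238 + 0.06×0.4463 + 0.25×0.4633 = 0.9931
MRP = 5.41% − 1.48% = 3.93%
E(R_P) = R_f + β_P × MRP = 1.48% + 0.9931 × 3.93% = 5.38%

5.38%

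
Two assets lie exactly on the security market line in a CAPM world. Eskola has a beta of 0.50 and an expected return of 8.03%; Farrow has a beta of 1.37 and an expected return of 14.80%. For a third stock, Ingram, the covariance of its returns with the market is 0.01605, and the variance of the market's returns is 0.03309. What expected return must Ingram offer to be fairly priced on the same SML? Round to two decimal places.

MRP = (14.80% − 8.03%) / (1.37 − 0.50) = 7.7816%
R_f = 8.03% − 0.50 × 7.7816% = 4.1392%
β_Ingram = Cov / Var(R_m) = 0.01605 / 0.03309 = 0.4850
E(R_Ingram) = R_f + β × MRP = 4.1392% + 0.4850 × 7.7816% = 7.91%

7.91%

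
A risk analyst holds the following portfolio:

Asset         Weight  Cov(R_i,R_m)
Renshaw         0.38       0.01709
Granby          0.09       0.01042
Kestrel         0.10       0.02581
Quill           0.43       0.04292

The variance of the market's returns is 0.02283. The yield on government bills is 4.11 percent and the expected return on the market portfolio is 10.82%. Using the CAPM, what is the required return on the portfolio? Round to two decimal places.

12.48%

β_Renshaw = 0.01709 / 0.02283 = 0.7486
β_Granby = 0.01042 / 0.02283 = 0.4564
β_Kestrel = 0.02581 / 0.02283 = 1.1305
β_Quill = 0.04292 / 0.02283 = 1.8800
β_P = Σ w_i β_i = 0.38×0.7486 + 0.09×0.4564 + 0.10×1.1305 + 0.43×1.8800 = 1.2470
MRP = 10.82% − 4.11% = 6.71%
E(R_P) = R_f + β_P × MRP = 4.11% + 1.2470 × 6.71% = 12.48%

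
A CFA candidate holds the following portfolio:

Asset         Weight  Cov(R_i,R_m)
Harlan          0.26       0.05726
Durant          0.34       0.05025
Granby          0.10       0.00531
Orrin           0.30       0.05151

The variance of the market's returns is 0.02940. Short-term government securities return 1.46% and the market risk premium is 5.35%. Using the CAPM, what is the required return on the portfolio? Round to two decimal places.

β_Harlan = 0.05726 / 0.02940 = 1.9476
β_Durant = 0.05025 / 0.02940 = 1.7092
β_Granby = 0.00531 / 0.02940 = 0.1806
β_Orrin = 0.05151 / 0.02940 = 1.7520
β_P = Σ w_i β_i = 0.26×1.9476 + 0.34×1.7092 + 0.10×0.1806 + 0.30×1.7520 = 1.6312
E(R_P) = R_f + β_P × MRP = 1.46% + 1.6312 × 5.35% = 10.19%

10.19%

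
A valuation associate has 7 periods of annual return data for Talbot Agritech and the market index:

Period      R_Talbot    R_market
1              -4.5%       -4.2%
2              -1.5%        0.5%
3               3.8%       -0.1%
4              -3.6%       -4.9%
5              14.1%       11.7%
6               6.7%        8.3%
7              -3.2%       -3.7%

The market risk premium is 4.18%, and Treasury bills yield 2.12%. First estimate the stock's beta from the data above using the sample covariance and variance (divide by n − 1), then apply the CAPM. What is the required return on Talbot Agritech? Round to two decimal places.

6.33%

Mean R_i = (-4.5 − 1.5 + 3.8 − 3.6 + 14.1 + 6.7 − 3.2) / 7 = 1.6857%
Mean R_m = (-4.2 + 0.5 − 0.1 − 4.9 + 11.7 + 8.3 − 3.7) / 7 = 1.0857%
Σ(R_i − R̄_i)(R_m − R̄_m) = 255.0186  ⇒  Cov = 255.0186 / 6 = 42.5031
Σ(R_m − R̄_m)² = 253.1286  ⇒  Var(R_m) = 253.1286 / 6 = 42.1881
β = Cov / Var(R_m) = 42.5031 / 42.1881 = 1.0075
E(R) = R_f + β × MRP = 2.12% + 1.0075 × 4.18% = 6.33%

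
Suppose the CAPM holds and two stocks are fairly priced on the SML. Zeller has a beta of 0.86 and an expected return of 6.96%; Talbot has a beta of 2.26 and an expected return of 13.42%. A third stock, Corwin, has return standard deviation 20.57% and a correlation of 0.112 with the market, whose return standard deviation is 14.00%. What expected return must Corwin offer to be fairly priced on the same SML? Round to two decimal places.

MRP = (13.42% − 6.96%) / (2.26 − 0.86) = 4.6143%
R_f = 6.96% − 0.86 × 4.6143% = 2.9917%
β_Corwin = ρ·σ_i/σ_m = 0.112 × 20.57 / 14.00 = 0.1646
E(R_Corwin) = R_f + β × MRP = 2.9917% + 0.1646 × 4.6143% = 3.75%

3.75%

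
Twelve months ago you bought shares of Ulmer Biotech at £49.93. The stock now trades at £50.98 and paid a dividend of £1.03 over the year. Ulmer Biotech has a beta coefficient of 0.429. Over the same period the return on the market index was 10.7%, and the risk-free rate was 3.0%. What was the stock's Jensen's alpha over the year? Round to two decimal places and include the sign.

-2.14%

Realised HPR = (P1 + D1 − P0) / P0 = (50.98 + 1.03 − 49.93) / 49.93 = 2.08 / 49.93 = 4.1658%
MRP = 10.7% − 3.0% = 7.70%
CAPM required = R_f + β·MRP = 3.0% + 0.429 × 7.7% = 6.3033%
α = realised − required = 4.1658% − 6.3033% = -2.14%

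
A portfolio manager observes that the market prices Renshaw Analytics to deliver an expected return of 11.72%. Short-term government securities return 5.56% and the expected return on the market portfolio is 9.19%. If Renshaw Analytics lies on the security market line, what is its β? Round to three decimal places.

MRP = 9.19% − 5.56% = 3.63%
β = (E(R) − R_f) / MRP = (11.72% − 5.56%) / 3.63% = 6.16% / 3.63% = 1.697

1.697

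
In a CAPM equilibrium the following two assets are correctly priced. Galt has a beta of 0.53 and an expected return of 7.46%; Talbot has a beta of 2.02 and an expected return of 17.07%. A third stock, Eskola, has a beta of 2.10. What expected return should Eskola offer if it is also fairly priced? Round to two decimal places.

MRP (SML slope) = (17.07% − 7.46%) / (2.02 − 0.53) = 9.61% / 1.49 = 6.4497%
R_f (intercept) = 7.46% − 0.53 × 6.4497% = 4.0417%
E(R_Eskola) = R_f + β × MRP = 4.0417% + 2.10 × 6.4497% = 17.59%

17.59%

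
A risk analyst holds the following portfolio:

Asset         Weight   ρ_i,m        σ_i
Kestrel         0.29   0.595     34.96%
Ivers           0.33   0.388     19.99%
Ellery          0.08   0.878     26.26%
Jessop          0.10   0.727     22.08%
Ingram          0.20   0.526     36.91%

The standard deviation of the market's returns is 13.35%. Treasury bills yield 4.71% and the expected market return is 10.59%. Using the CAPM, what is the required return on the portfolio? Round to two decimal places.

β_Kestrel = 0.595 × 34.96% / 13.35% = 1.5581
β_Ivers = 0.388 × 19.99% / 13.35% = 0.5810
β_Ellery = 0.878 × 26.26% / 13.35% = 1.7271
β_Jessop = 0.727 × 22.08% / 13.35% = 1.2024
β_Ingram = 0.526 × 36.91% / 13.35% = 1.4543
β_P = Σ w_i β_i = 0.29×1.5581 + 0.33×0.5810 + 0.08×1.7271 + 0.10×1.2024 + 0.20×1.4543 = 1.1928
MRP = 10.59% − 4.71% = 5.88%
E(R_P) = R_f + β_P × MRP = 4.71% + 1.1928 × 5.88% = 11.72%

11.72%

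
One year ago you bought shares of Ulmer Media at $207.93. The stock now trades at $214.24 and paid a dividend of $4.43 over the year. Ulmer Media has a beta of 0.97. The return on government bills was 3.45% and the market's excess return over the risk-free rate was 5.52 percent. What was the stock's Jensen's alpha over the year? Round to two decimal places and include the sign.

Realised HPR = (P1 + D1 − P0) / P0 = (214.24 + 4.43 − 207.93) / 207.93 = 10.74 / 207.93 = 5.1652%
CAPM required = R_f + β·MRP = 3.45% + 0.97 × 5.52% = 8.8044%
α = realised − required = 5.1652% − 8.8044% = -3.64%

-3.64%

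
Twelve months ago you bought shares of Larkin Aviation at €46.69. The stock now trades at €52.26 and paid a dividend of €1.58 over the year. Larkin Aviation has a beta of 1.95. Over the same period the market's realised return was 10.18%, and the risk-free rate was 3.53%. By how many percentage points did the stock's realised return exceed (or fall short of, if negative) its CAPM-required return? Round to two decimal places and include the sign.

Realised HPR = (P1 + D1 − P0) / P0 = (52.26 + 1.58 − 46.69) / 46.69 = 7.15 / 46.69 = 15.3138%
MRP = 10.18% − 3.53% = 6.65%
CAPM required = R_f + β·MRP = 3.53% + 1.95 × 6.65% = 16.4975%
α = realised − required = 15.3138% − 16.4975% = -1.18%

-1.18%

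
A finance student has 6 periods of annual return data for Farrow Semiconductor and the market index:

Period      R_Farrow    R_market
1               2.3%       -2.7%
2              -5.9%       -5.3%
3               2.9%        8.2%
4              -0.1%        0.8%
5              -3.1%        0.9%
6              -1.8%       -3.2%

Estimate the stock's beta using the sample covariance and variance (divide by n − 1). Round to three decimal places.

Mean R_i = (2.3 − 5.9 + 2.9 − 0.1 − 3.1 − 1.8) / 6 = -0.9500%
Mean R_m = (-2.7 − 5.3 + 8.2 + 0.8 + 0.9 − 3.2) / 6 = -0.2167%
Σ(R_i − R̄_i)(R_m − R̄_m) = 50.4950  ⇒  Cov = 50.4950 / 5 = 10.0990
Σ(R_m − R̄_m)² = 114.0283  ⇒  Var(R_m) = 114.0283 / 5 = 22.8057
β = Cov / Var(R_m) = 10.0990 / 22.8057 = 0.4428

0.443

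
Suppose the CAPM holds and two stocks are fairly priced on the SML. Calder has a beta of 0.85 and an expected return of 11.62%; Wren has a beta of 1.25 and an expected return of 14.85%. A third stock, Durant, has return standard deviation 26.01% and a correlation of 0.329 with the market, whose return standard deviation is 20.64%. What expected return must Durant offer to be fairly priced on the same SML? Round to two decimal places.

MRP = (14.85% − 11.62%) / (1.25 − 0.85) = 8.0750%
R_f = 11.62% − 0.85 × 8.0750% = 4.7563%
β_Durant = ρ·σ_i/σ_m = 0.329 × 26.01 / 20.64 = 0.4146
E(R_Durant) = R_f + β × MRP = 4.7563% + 0.4146 × 8.0750% = 8.10%

8.10%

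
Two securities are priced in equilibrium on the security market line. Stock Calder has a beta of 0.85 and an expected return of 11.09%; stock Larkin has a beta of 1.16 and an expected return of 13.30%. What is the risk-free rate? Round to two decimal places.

Both satisfy E(R) = R_f + β·MRP, so the slope of the SML is
MRP = (13.30% − 11.09%) / (1.16 − 0.85) = 2.21% / 0.31 = 7.1290%
R_f = E(R_Calder) − β_Calder·MRP = 11.09% − 0.85 × 7.1290% = 5.0304%

5.03%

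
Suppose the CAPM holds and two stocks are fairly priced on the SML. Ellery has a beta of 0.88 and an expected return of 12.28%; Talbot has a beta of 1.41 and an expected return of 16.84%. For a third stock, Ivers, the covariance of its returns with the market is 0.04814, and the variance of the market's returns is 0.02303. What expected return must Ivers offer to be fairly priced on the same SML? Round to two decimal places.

MRP = (16.84% − 12.28%) / (1.41 − 0.88) = 8.6038%
R_f = 12.28% − 0.88 × 8.6038% = 4.7087%
β_Ivers = Cov / Var(R_m) = 0.04814 / 0.02303 = 2.0903
E(R_Ivers) = R_f + β × MRP = 4.7087% + 2.0903 × 8.6038% = 22.69%

22.69%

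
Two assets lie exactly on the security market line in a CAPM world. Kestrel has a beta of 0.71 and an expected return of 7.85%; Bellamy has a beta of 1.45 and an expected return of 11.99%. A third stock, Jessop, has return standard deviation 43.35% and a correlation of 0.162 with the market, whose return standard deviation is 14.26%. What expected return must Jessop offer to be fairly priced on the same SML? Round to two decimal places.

6.63%

MRP = (11.99% − 7.85%) / (1.45 − 0.71) = 5.5946%
R_f = 7.85% − 0.71 × 5.5946% = 3.8778%
β_Jessop = ρ·σ_i/σ_m = 0.162 × 43.35 / 14.26 = 0.4925
E(R_Jessop) = R_f + β × MRP = 3.8778% + 0.4925 × 5.5946% = 6.63%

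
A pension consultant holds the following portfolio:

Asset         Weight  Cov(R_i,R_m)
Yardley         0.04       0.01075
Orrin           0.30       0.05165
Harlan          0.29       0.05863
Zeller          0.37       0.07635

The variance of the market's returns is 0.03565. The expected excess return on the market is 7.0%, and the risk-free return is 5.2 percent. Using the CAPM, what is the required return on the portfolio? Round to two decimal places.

17.21%

β_Yardley = 0.01075 / 0.03565 = 0.3015
β_Orrin = 0.05165 / 0.03565 = 1.4488
β_Harlan = 0.05863 / 0.03565 = 1.6446
β_Zeller = 0.07635 / 0.03565 = 2.1417
β_P = Σ w_i β_i = 0.04×0.3015 + 0.30×1.4488 + 0.29×1.6446 + 0.37×2.1417 = 1.7161
E(R_P) = R_f + β_P × MRP = 5.2% + 1.7161 × 7.0% = 17.21%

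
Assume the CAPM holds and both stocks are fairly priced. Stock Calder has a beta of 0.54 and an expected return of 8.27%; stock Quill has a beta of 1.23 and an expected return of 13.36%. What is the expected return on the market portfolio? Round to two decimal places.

Both satisfy E(R) = R_f + β·MRP, so the slope of the SML is
MRP = (13.36% − 8.27%) / (1.23 − 0.54) = 5.09% / 0.69 = 7.3768%
R_f = E(R_Calder) − β_Calder·MRP = 8.27% − 0.54 × 7.3768% = 4.2865%
E(R_m) = R_f + MRP = 4.2865% + 7.3768% = 11.66%

11.66%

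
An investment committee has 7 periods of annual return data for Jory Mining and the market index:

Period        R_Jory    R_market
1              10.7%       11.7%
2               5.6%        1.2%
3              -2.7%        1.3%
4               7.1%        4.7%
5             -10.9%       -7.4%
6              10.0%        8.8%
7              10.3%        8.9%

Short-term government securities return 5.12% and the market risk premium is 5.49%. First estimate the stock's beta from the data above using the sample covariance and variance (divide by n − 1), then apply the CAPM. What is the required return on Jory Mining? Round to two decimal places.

Mean R_i = (10.7 + 5.6 − 2.7 + 7.1 − 10.9 + 10.0 + 10.3) / 7 = 4.3000%
Mean R_m = (11.7 + 1.2 + 1.3 + 4.7 − 7.4 + 8.8 + 8.9) / 7 = 4.1714%
Σ(R_i − R̄_i)(R_m − R̄_m) = 296.5400  ⇒  Cov = 296.5400 / 6 = 49.4233
Σ(R_m − R̄_m)² = 251.7143  ⇒  Var(R_m) = 251.7143 / 6 = 41.9524
β = Cov / Var(R_m) = 49.4233 / 41.9524 = 1.1781
E(R) = R_f + β × MRP = 5.12% + 1.1781 × 5.49% = 11.59%

11.59%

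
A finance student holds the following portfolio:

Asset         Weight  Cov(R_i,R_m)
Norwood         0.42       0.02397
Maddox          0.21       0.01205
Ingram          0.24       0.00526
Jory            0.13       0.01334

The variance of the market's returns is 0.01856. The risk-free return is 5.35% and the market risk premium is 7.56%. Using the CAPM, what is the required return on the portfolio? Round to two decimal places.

β_Norwood = 0.02397 / 0.01856 = 1.2915
β_Maddox = 0.01205 / 0.01856 = 0.6492
β_Ingram = 0.00526 / 0.01856 = 0.2834
β_Jory = 0.01334 / 0.01856 = 0.7188
β_P = Σ w_i β_i = 0.42×1.2915 + 0.21×0.6492 + 0.24×0.2834 + 0.13×0.7188 = 0.8402
E(R_P) = R_f + β_P × MRP = 5.35% + 0.8402 × 7.56% = 11.70%

11.70%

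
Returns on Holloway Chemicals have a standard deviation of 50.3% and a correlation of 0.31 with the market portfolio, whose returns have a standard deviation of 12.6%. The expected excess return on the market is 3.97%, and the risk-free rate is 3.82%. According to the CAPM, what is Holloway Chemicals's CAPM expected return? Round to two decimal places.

8.73%

β = ρ × σ_i / σ_m = 0.31 × 50.3% / 12.6% = 1.2375
E(R) = 3.82% + 1.2375 × 3.97% = 8.73%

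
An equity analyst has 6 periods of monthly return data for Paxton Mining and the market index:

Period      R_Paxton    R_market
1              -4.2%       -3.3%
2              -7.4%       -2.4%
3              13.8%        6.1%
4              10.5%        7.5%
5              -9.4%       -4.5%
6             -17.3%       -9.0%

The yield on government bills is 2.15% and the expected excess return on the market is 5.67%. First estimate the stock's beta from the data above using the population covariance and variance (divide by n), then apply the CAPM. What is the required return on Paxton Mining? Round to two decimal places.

Mean R_i = (-4.2 − 7.4 + 13.8 + 10.5 − 9.4 − 17.3) / 6 = -2.3333%
Mean R_m = (-3.3 − 2.4 + 6.1 + 7.5 − 4.5 − 9.0) / 6 = -0.9333%
Σ(R_i − R̄_i)(R_m − R̄_m) = 379.4833  ⇒  Cov = 379.4833 / 6 = 63.2472
Σ(R_m − R̄_m)² = 206.1333  ⇒  Var(R_m) = 206.1333 / 6 = 34.3556
β = Cov / Var(R_m) = 63.2472 / 34.3556 = 1.8410
E(R) = R_f + β × MRP = 2.15% + 1.8410 × 5.67% = 12.59%

12.59%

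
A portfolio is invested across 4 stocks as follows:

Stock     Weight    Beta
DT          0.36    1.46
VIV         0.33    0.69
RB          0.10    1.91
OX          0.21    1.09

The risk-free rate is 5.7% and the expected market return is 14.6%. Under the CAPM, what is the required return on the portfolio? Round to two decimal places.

β_P = Σ w_i β_i = 0.36×1.46 + 0.33×0.69 + 0.10×1.91 + 0.21×1.09 = 1.1732
MRP = 14.6% − 5.7% = 8.90%
E(R_P) = R_f + β_P × MRP = 5.7% + 1.1732 × 8.9% = 16.14%

16.14%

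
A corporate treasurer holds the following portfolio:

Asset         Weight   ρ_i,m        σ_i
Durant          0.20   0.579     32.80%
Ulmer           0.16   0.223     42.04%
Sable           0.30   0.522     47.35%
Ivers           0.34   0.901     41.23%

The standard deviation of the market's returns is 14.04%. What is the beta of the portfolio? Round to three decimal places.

β_Durant = 0.579 × 32.80% / 14.04% = 1.3526
β_Ulmer = 0.223 × 42.04% / 14.04% = 0.6677
β_Sable = 0.522 × 47.35% / 14.04% = 1.7604
β_Ivers = 0.901 × 41.23% / 14.04% = 2.6459
β_P = Σ w_i β_i = 0.20×1.3526 + 0.16×0.6677 + 0.30×1.7604 + 0.34×2.6459 = 1.8051

1.805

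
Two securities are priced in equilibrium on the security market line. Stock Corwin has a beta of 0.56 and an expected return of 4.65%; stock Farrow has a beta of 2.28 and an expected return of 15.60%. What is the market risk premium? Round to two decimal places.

Both satisfy E(R) = R_f + β·MRP, so the slope of the SML is
MRP = (15.60% − 4.65%) / (2.28 − 0.56) = 10.95% / 1.72 = 6.3663%

6.37%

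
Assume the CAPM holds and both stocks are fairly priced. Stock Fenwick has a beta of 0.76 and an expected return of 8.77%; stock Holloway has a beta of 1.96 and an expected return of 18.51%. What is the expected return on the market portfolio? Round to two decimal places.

10.72%

Both satisfy E(R) = R_f + β·MRP, so the slope of the SML is
MRP = (18.51% − 8.77%) / (1.96 − 0.76) = 9.74% / 1.20 = 8.1167%
R_f = E(R_Fenwick) − β_Fenwick·MRP = 8.77% − 0.76 × 8.1167% = 2.6013%
E(R_m) = R_f + MRP = 2.6013% + 8.1167% = 10.72%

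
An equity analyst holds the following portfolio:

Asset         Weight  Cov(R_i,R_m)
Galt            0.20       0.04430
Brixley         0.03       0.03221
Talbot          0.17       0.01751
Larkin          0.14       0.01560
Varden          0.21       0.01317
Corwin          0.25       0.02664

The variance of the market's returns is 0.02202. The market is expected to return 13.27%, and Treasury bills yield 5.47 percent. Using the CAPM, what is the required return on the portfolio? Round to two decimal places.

β_Galt = 0.04430 / 0.02202 = 2.0118
β_Brixley = 0.03221 / 0.02202 = 1.4628
β_Talbot = 0.01751 / 0.02202 = 0.7952
β_Larkin = 0.01560 / 0.02202 = 0.7084
β_Varden = 0.01317 / 0.02202 = 0.5981
β_Corwin = 0.02664 / 0.02202 = 1.2098
β_P = Σ w_i β_i = 0.20×2.0118 + 0.03×1.4628 + 0.17×0.7952 + 0.14×0.7084 + 0.21×0.5981 + 0.25×1.2098 = 1.1087
MRP = 13.27% − 5.47% = 7.80%
E(R_P) = R_f + β_P × MRP = 5.47% + 1.1087 × 7.80% = 14.12%

14.12%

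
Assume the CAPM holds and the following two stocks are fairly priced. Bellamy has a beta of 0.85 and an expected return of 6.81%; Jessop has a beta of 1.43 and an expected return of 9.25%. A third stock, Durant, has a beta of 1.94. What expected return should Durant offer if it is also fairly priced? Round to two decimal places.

MRP (SML slope) = (9.25% − 6.81%) / (1.43 − 0.85) = 2.44% / 0.58 = 4.2069%
R_f (intercept) = 6.81% − 0.85 × 4.2069% = 3.2341%
E(R_Durant) = R_f + β × MRP = 3.2341% + 1.94 × 4.2069% = 11.40%

11.40%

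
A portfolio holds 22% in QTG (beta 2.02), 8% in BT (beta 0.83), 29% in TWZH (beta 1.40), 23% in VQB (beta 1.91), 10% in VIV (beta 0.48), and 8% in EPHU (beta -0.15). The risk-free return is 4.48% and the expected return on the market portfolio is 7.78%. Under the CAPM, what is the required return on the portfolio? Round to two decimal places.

β_P = Σ w_i β_i = 0.22×2.02 + 0.08×0.83 + 0.29×1.40 + 0.23×1.91 + 0.10×0.48 + 0.08×-0.15 = 1.3921
MRP = 7.78% − 4.48% = 3.30%
E(R_P) = R_f + β_P × MRP = 4.48% + 1.3921 × 3.30% = 9.07%

9.07%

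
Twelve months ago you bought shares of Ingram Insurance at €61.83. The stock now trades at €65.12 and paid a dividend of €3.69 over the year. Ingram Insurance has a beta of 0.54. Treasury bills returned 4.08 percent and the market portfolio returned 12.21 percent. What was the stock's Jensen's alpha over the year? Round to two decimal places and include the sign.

+2.82%

Realised HPR = (P1 + D1 − P0) / P0 = (65.12 + 3.69 − 61.83) / 61.83 = 6.98 / 61.83 = 11.2890%
MRP = 12.21% − 4.08% = 8.13%
CAPM required = R_f + β·MRP = 4.08% + 0.54 × 8.13% = 8.4702%
α = realised − required = 11.2890% − 8.4702% = +2.82%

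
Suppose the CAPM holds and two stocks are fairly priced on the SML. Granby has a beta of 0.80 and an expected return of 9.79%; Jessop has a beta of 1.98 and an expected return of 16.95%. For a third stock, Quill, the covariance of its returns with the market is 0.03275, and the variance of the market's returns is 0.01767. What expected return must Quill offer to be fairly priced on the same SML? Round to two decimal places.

16.18%

MRP = (16.95% − 9.79%) / (1.98 − 0.80) = 6.0678%
R_f = 9.79% − 0.80 × 6.0678% = 4.9358%
β_Quill = Cov / Var(R_m) = 0.03275 / 0.01767 = 1.8534
E(R_Quill) = R_f + β × MRP = 4.9358% + 1.8534 × 6.0678% = 16.18%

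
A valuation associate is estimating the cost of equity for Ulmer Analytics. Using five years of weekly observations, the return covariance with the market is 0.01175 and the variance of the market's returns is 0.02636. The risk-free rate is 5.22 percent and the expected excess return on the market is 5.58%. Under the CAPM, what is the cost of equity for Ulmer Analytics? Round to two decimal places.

β = Cov(R_i, R_m) / Var(R_m) = 0.01175 / 0.02636 = 0.4458
E(R) = R_f + β × MRP = 5.22% + 0.4458 × 5.58% = 7.71%

7.71%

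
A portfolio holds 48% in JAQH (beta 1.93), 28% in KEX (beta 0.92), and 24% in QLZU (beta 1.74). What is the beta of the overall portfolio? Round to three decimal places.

1.602

β_P = Σ w_i β_i = 0.48×1.93 + 0.28×0.92 + 0.24×1.74 = 1.6016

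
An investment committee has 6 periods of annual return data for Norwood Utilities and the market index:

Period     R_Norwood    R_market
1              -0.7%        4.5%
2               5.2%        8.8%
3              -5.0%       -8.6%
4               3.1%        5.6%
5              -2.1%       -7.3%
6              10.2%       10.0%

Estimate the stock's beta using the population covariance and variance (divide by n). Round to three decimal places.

Mean R_i = (-0.7 + 5.2 − 5.0 + 3.1 − 2.1 + 10.2) / 6 = 1.7833%
Mean R_m = (4.5 + 8.8 − 8.6 + 5.6 − 7.3 + 10.0) / 6 = 2.1667%
Σ(R_i − R̄_i)(R_m − R̄_m) = 197.1167  ⇒  Cov = 197.1167 / 6 = 32.8528
Σ(R_m − R̄_m)² = 328.1333  ⇒  Var(R_m) = 328.1333 / 6 = 54.6889
β = Cov / Var(R_m) = 32.8528 / 54.6889 = 0.6007

0.601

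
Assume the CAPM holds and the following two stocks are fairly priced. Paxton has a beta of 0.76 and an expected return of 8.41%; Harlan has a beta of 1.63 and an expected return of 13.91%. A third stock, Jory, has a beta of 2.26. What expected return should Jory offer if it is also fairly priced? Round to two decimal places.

17.89%

MRP (SML slope) = (13.91% − 8.41%) / (1.63 − 0.76) = 5.50% / 0.87 = 6.3218%
R_f (intercept) = 8.41% − 0.76 × 6.3218% = 3.6054%
E(R_Jory) = R_f + β × MRP = 3.6054% + 2.26 × 6.3218% = 17.89%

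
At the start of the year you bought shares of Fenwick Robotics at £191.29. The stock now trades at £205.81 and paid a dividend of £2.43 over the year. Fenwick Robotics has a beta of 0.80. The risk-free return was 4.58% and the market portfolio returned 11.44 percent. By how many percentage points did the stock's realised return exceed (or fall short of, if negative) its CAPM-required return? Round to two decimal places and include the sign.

-1.21%

Realised HPR = (P1 + D1 − P0) / P0 = (205.81 + 2.43 − 191.29) / 191.29 = 16.95 / 191.29 = 8.8609%
MRP = 11.44% − 4.58% = 6.86%
CAPM required = R_f + β·MRP = 4.58% + 0.80 × 6.86% = 10.0680%
α = realised − required = 8.8609% − 10.0680% = -1.21%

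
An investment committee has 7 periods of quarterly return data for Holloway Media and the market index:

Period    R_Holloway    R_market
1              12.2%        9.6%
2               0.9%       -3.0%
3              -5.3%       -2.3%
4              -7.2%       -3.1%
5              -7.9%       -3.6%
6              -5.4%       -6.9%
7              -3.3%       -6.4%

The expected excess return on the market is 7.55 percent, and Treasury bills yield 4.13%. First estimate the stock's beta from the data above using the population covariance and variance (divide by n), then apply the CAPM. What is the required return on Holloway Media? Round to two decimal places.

Mean R_i = (12.2 + 0.9 − 5.3 − 7.2 − 7.9 − 5.4 − 3.3) / 7 = -2.2857%
Mean R_m = (9.6 − 3.0 − 2.3 − 3.1 − 3.6 − 6.9 − 6.4) / 7 = -2.2429%
Σ(R_i − R̄_i)(R_m − R̄_m) = 199.8643  ⇒  Cov = 199.8643 / 7 = 28.5520
Σ(R_m − R̄_m)² = 182.3771  ⇒  Var(R_m) = 182.3771 / 7 = 26.0539
β = Cov / Var(R_m) = 28.5520 / 26.0539 = 1.0959
E(R) = R_f + β × MRP = 4.13% + 1.0959 × 7.55% = 12.40%

12.40%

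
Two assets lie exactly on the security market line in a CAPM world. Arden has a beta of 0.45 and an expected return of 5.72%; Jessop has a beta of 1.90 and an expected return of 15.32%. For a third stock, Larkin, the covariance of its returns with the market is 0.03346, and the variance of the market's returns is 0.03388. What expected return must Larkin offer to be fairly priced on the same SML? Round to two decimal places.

9.28%

MRP = (15.32% − 5.72%) / (1.90 − 0.45) = 6.6207%
R_f = 5.72% − 0.45 × 6.6207% = 2.7407%
β_Larkin = Cov / Var(R_m) = 0.03346 / 0.03388 = 0.9876
E(R_Larkin) = R_f + β × MRP = 2.7407% + 0.9876 × 6.6207% = 9.28%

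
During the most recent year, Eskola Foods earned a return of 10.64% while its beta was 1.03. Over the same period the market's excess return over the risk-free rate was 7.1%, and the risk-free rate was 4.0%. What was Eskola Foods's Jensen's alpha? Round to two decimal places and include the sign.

-0.67%

CAPM benchmark = R_f + β(R_m − R_f) = 4.0% + 1.03 × 7.1% = 11.3130%
α = actual − benchmark = 10.64% − 11.3130% = -0.67%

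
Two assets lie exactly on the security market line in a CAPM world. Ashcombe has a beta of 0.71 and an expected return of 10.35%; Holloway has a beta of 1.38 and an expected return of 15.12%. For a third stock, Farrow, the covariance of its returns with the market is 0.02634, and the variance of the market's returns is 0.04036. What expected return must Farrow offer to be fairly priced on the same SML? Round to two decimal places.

MRP = (15.12% − 10.35%) / (1.38 − 0.71) = 7.1194%
R_f = 10.35% − 0.71 × 7.1194% = 5.2952%
β_Farrow = Cov / Var(R_m) = 0.02634 / 0.04036 = 0.6526
E(R_Farrow) = R_f + β × MRP = 5.2952% + 0.6526 × 7.1194% = 9.94%

9.94%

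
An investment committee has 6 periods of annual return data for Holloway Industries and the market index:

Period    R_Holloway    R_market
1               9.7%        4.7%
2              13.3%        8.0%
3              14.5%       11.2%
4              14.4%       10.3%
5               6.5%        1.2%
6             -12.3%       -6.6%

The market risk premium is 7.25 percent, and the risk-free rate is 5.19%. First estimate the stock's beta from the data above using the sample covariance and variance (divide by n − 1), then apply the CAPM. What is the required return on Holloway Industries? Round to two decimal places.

Mean R_i = (9.7 + 13.3 + 14.5 + 14.4 + 6.5 − 12.3) / 6 = 7.6833%
Mean R_m = (4.7 + 8.0 + 11.2 + 10.3 + 1.2 − 6.6) / 6 = 4.8000%
Σ(R_i − R̄_i)(R_m − R̄_m) = 330.4100  ⇒  Cov = 330.4100 / 5 = 66.0820
Σ(R_m − R̄_m)² = 224.3800  ⇒  Var(R_m) = 224.3800 / 5 = 44.8760
β = Cov / Var(R_m) = 66.0820 / 44.8760 = 1.4725
E(R) = R_f + β × MRP = 5.19% + 1.4725 × 7.25% = 15.87%

15.87%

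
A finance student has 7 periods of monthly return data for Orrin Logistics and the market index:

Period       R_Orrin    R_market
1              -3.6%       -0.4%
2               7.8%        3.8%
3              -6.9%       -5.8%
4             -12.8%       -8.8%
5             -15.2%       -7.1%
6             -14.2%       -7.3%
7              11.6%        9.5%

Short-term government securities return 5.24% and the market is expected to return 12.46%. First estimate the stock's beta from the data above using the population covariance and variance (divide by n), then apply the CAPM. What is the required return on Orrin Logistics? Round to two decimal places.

16.20%

Mean R_i = (-3.6 + 7.8 − 6.9 − 12.8 − 15.2 − 14.2 + 11.6) / 7 = -4.7571%
Mean R_m = (-0.4 + 3.8 − 5.8 − 8.8 − 7.1 − 7.3 + 9.5) / 7 = -2.3000%
Σ(R_i − R̄_i)(R_m − R̄_m) = 428.9300  ⇒  Cov = 428.9300 / 7 = 61.2757
Σ(R_m − R̄_m)² = 282.6000  ⇒  Var(R_m) = 282.6000 / 7 = 40.3714
β = Cov / Var(R_m) = 61.2757 / 40.3714 = 1.5178
MRP = 12.46% − 5.24% = 7.22%
E(R) = R_f + β × MRP = 5.24% + 1.5178 × 7.22% = 16.20%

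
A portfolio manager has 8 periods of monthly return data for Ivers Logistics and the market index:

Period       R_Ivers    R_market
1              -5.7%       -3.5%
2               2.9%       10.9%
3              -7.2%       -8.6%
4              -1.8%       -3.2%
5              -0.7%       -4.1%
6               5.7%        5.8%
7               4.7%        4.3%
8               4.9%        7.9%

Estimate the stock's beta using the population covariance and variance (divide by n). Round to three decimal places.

Mean R_i = (-5.7 + 2.9 − 7.2 − 1.8 − 0.7 + 5.7 + 4.7 + 4.9) / 8 = 0.3500%
Mean R_m = (-3.5 + 10.9 − 8.6 − 3.2 − 4.1 + 5.8 + 4.3 + 7.9) / 8 = 1.1875%
Σ(R_i − R̄_i)(R_m − R̄_m) = 210.7650  ⇒  Cov = 210.7650 / 8 = 26.3456
Σ(R_m − R̄_m)² = 335.3288  ⇒  Var(R_m) = 335.3288 / 8 = 41.9161
β = Cov / Var(R_m) = 26.3456 / 41.9161 = 0.6285

0.629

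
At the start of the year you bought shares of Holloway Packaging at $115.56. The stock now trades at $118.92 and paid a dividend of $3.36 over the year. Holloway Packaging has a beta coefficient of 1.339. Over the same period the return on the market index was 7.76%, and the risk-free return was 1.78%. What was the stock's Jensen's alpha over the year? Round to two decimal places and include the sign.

Realised HPR = (P1 + D1 − P0) / P0 = (118.92 + 3.36 − 115.56) / 115.56 = 6.72 / 115.56 = 5.8152%
MRP = 7.76% − 1.78% = 5.98%
CAPM required = R_f + β·MRP = 1.78% + 1.339 × 5.98% = 9.78722%
α = realised − required = 5.8152% − 9.78722% = -3.97%

-3.97%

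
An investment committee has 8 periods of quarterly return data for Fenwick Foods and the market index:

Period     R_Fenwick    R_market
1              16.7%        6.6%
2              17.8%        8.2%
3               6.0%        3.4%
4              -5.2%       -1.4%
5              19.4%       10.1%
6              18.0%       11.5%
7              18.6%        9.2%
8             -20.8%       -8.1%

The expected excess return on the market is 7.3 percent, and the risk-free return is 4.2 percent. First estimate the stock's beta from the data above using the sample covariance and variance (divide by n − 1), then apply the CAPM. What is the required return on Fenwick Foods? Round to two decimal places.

Mean R_i = (16.7 + 17.8 + 6.0 − 5.2 + 19.4 + 18.0 + 18.6 − 20.8) / 8 = 8.8125%
Mean R_m = (6.6 + 8.2 + 3.4 − 1.4 + 10.1 + 11.5 + 9.2 − 8.1) / 8 = 4.9375%
Σ(R_i − R̄_i)(R_m − R̄_m) = 678.3063  ⇒  Cov = 678.3063 / 7 = 96.9009
Σ(R_m − R̄_m)² = 313.7988  ⇒  Var(R_m) = 313.7988 / 7 = 44.8284
β = Cov / Var(R_m) = 96.9009 / 44.8284 = 2.1616
E(R) = R_f + β × MRP = 4.2% + 2.1616 × 7.3% = 19.98%

19.98%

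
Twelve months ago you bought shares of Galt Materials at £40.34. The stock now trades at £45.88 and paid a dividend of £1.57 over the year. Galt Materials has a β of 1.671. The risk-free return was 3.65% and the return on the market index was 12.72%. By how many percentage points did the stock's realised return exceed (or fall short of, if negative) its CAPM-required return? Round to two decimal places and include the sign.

Realised HPR = (P1 + D1 − P0) / P0 = (45.88 + 1.57 − 40.34) / 40.34 = 7.11 / 40.34 = 17.6252%
MRP = 12.72% − 3.65% = 9.07%
CAPM required = R_f + β·MRP = 3.65% + 1.671 × 9.07% = 18.80597%
α = realised − required = 17.6252% − 18.80597% = -1.18%

-1.18%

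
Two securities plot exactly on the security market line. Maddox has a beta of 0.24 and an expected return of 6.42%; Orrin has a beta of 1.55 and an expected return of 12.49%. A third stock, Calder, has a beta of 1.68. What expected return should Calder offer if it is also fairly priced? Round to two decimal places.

13.09%

MRP (SML slope) = (12.49% − 6.42%) / (1.55 − 0.24) = 6.07% / 1.31 = 4.6336%
R_f (intercept) = 6.42% − 0.24 × 4.6336% = 5.3079%
E(R_Calder) = R_f + β × MRP = 5.3079% + 1.68 × 4.6336% = 13.09%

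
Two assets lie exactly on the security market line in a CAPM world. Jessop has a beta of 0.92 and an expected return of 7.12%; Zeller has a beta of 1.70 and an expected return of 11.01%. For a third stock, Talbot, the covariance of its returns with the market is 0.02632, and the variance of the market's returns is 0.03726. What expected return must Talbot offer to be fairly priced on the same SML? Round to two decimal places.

6.05%

MRP = (11.01% − 7.12%) / (1.70 − 0.92) = 4.9872%
R_f = 7.12% − 0.92 × 4.9872% = 2.5318%
β_Talbot = Cov / Var(R_m) = 0.02632 / 0.03726 = 0.7064
E(R_Talbot) = R_f + β × MRP = 2.5318% + 0.7064 × 4.9872% = 6.05%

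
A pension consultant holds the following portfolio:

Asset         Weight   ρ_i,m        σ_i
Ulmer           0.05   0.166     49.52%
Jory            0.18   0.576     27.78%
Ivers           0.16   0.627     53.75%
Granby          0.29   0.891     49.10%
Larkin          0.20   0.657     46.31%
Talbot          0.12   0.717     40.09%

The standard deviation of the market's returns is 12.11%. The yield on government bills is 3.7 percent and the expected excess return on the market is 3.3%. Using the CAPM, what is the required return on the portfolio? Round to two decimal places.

β_Ulmer = 0.166 × 49.52% / 12.11% = 0.6788
β_Jory = 0.576 × 27.78% / 12.11% = 1.3213
β_Ivers = 0.627 × 53.75% / 12.11% = 2.7829
β_Granby = 0.891 × 49.10% / 12.11% = 3.6126
β_Larkin = 0.657 × 46.31% / 12.11% = 2.5124
β_Talbot = 0.717 × 40.09% / 12.11% = 2.3736
β_P = Σ w_i β_i = 0.05×0.6788 + 0.18×1.3213 + 0.16×2.7829 + 0.29×3.6126 + 0.20×2.5124 + 0.12×2.3736 = 2.5520
E(R_P) = R_f + β_P × MRP = 3.7% + 2.5520 × 3.3% = 12.12%

12.12%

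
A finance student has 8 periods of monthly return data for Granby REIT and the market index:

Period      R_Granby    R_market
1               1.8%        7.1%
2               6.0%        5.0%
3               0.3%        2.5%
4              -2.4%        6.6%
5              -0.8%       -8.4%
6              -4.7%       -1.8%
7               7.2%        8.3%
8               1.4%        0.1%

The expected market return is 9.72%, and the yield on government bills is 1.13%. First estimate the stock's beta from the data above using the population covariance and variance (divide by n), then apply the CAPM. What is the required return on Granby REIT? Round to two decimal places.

Mean R_i = (1.8 + 6.0 + 0.3 − 2.4 − 0.8 − 4.7 + 7.2 + 1.4) / 8 = 1.1000%
Mean R_m = (7.1 + 5.0 + 2.5 + 6.6 − 8.4 − 1.8 + 8.3 + 0.1) / 8 = 2.4250%
Σ(R_i − R̄_i)(R_m − R̄_m) = 81.4300  ⇒  Cov = 81.4300 / 8 = 10.1788
Σ(R_m − R̄_m)² = 220.8750  ⇒  Var(R_m) = 220.8750 / 8 = 27.6094
β = Cov / Var(R_m) = 10.1788 / 27.6094 = 0.3687
MRP = 9.72% − 1.13% = 8.59%
E(R) = R_f + β × MRP = 1.13% + 0.3687 × 8.59% = 4.30%

4.30%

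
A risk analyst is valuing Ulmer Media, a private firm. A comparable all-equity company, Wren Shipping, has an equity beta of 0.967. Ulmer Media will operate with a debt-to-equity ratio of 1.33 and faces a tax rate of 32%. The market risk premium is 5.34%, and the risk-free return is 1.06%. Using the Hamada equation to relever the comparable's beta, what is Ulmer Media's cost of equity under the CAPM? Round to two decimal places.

10.89%

β_L = β_U × [1 + (1 − t)(D/E)] = 0.967 × [1 + (1 − 0.32) × 1.33]
    = 0.967 × [1 + 0.68 × 1.33] = 0.967 × 1.9044 = 1.8416
E(R) = R_f + β_L × MRP = 1.06% + 1.8416 × 5.34% = 10.89%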